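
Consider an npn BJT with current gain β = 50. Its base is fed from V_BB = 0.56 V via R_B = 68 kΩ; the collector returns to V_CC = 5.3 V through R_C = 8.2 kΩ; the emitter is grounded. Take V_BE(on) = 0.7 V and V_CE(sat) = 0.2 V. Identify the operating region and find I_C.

cutoff; I_C ≈ 0

V_BB = 0.56 V ≤ V_BE(on) = 0.7 V, so the base-emitter junction is not forward biased.
The transistor is in cutoff: I_B = I_C = 0.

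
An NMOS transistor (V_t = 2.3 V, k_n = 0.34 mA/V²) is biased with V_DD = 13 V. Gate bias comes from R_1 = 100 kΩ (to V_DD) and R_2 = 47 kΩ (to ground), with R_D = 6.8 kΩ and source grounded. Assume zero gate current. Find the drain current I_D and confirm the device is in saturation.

V_G = V_DD·R_2/(R_1+R_2) = 13×47/147 = 4.16 V. With the source grounded, V_GS = V_G = 4.16 V.
Assume saturation: I_D = (k_n/2)(V_GS − V_t)² = (0.34/2)×(4.16 − 2.3)² = 0.17×1.86² = 0.586 mA.
V_DS = V_DD − I_D·R_D = 13 − 0.586×6.8 = 9.02 V.
Saturation requires V_DS ≥ V_GS − V_t = 1.86 V; 9.02 ≥ 1.86 ✓.

I_D ≈ 0.59 mA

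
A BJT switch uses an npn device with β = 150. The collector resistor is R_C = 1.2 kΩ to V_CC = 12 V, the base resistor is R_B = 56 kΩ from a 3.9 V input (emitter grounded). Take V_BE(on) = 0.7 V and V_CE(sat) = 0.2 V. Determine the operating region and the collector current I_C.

active; I_C ≈ 8.6 mA

Assume active. Base-emitter loop: I_B = (V_BB − V_BE)/R_B = (3.9 − 0.7)/56 = 0.0571 mA.
I_C = β·I_B = 150×0.0571 = 8.57 mA.
V_CE = V_CC − I_C·R_C = 12 − 8.57×1.2 = 1.71 V > V_CE(sat), so the active-region assumption holds.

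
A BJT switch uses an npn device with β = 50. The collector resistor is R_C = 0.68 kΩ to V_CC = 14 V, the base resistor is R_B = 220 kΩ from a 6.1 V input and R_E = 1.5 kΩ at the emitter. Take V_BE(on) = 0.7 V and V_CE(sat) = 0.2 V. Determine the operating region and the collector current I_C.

active; I_C ≈ 0.91 mA

Assume active. Base-emitter loop: I_B = (V_BB − V_BE)/(R_B + (β+1)R_E) = (6.1 − 0.7)/(220 + 51×1.5) = 0.0182 mA.
I_C = β·I_B = 50×0.0182 = 0.911 mA.
V_CE = V_CC − I_C·R_C − I_E·R_E = 14 − 0.911×0.68 − 0.929×1.5 = 12 V > V_CE(sat), so the active-region assumption holds.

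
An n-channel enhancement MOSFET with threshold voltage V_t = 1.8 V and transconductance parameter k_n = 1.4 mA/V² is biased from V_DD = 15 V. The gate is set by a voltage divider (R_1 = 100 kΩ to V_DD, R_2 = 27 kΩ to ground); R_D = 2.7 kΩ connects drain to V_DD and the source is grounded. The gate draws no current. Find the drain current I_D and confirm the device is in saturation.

I_D ≈ 1.4 mA

V_G = V_DD·R_2/(R_1+R_2) = 15×27/127 = 3.19 V. With the source grounded, V_GS = V_G = 3.19 V.
Assume saturation: I_D = (k_n/2)(V_GS − V_t)² = (1.4/2)×(3.19 − 1.8)² = 0.7×1.39² = 1.35 mA.
V_DS = V_DD − I_D·R_D = 15 − 1.35×2.7 = 11.4 V.
Saturation requires V_DS ≥ V_GS − V_t = 1.39 V; 11.4 ≥ 1.39 ✓.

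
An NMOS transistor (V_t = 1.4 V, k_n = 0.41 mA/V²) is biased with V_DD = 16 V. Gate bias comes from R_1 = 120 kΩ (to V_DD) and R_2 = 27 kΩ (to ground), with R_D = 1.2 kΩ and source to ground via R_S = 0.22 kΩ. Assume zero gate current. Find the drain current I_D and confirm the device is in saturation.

I_D ≈ 0.43 mA

V_G = V_DD·R_2/(R_1+R_2) = 16×27/147 = 2.94 V.
Assume saturation: I_D = (k_n/2)(V_GS − V_t)² with V_GS = V_G − I_D·R_S = 2.94 − 0.22·I_D.
Substituting gives 0.00992·I_D² − 1.14·I_D + 0.485 = 0, with roots I_D = 0.428 or 114 mA.
The root I_D = 114 mA gives V_GS = -22.2 V ≤ V_t, so take I_D = 0.428 mA.
Then V_GS = 2.84 V and V_DS = V_DD − I_D(R_D+R_S) = 16 − 0.428×1.42 = 15.4 V.
Saturation requires V_DS ≥ V_GS − V_t = 1.44 V; 15.4 ≥ 1.44 ✓.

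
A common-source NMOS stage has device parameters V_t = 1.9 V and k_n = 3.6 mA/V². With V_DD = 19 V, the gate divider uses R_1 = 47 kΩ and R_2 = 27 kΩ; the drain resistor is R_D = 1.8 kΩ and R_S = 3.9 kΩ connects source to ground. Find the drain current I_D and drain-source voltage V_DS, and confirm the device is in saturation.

V_G = V_DD·R_2/(R_1+R_2) = 19×27/74 = 6.93 V.
Assume saturation: I_D = (k_n/2)(V_GS − V_t)² with V_GS = V_G − I_D·R_S = 6.93 − 3.9·I_D.
Substituting gives 27.4·I_D² − 71.7·I_D + 45.6 = 0, with roots I_D = 1.09 or 1.53 mA.
The root I_D = 1.53 mA gives V_GS = 0.979 V ≤ V_t, so take I_D = 1.09 mA.
Then V_GS = 2.68 V and V_DS = V_DD − I_D(R_D+R_S) = 19 − 1.09×5.7 = 12.8 V.
Saturation requires V_DS ≥ V_GS − V_t = 0.778 V; 12.8 ≥ 0.778 ✓.

I_D ≈ 1.1 mA, V_DS ≈ 13 V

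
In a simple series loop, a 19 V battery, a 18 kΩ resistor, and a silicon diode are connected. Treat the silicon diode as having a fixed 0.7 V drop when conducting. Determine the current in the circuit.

I ≈ 1 mA

KVL around the loop: 19 = V_D + I·R = 0.7 + I × 18 kΩ.
So I = (19 − 0.7) / 18 kΩ = 18.3 / 18 = 1.02 mA.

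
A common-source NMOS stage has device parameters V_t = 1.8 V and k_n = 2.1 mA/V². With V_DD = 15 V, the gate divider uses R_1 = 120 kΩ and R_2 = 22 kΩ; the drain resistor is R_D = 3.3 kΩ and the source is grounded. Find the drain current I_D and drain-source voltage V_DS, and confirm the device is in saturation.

I_D ≈ 0.29 mA, V_DS ≈ 14 V

V_G = V_DD·R_2/(R_1+R_2) = 15×22/142 = 2.32 V. With the source grounded, V_GS = V_G = 2.32 V.
Assume saturation: I_D = (k_n/2)(V_GS − V_t)² = (2.1/2)×(2.32 − 1.8)² = 1.05×0.524² = 0.288 mA.
V_DS = V_DD − I_D·R_D = 15 − 0.288×3.3 = 14 V.
Saturation requires V_DS ≥ V_GS − V_t = 0.524 V; 14 ≥ 0.524 ✓.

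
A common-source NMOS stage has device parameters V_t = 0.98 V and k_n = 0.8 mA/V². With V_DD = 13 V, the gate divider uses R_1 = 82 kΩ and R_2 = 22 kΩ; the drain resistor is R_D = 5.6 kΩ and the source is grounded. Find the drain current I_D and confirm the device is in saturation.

V_G = V_DD·R_2/(R_1+R_2) = 13×22/104 = 2.75 V. With the source grounded, V_GS = V_G = 2.75 V.
Assume saturation: I_D = (k_n/2)(V_GS − V_t)² = (0.8/2)×(2.75 − 0.98)² = 0.4×1.77² = 1.25 mA.
V_DS = V_DD − I_D·R_D = 13 − 1.25×5.6 = 5.98 V.
Saturation requires V_DS ≥ V_GS − V_t = 1.77 V; 5.98 ≥ 1.77 ✓.

I_D ≈ 1.3 mA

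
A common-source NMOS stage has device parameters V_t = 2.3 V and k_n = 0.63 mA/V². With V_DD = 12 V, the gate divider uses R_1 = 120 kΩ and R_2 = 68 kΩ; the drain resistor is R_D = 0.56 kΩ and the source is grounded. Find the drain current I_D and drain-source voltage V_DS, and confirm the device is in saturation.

I_D ≈ 1.3 mA, V_DS ≈ 11 V

V_G = V_DD·R_2/(R_1+R_2) = 12×68/188 = 4.34 V. With the source grounded, V_GS = V_G = 4.34 V.
Assume saturation: I_D = (k_n/2)(V_GS − V_t)² = (0.63/2)×(4.34 − 2.3)² = 0.315×2.04² = 1.31 mA.
V_DS = V_DD − I_D·R_D = 12 − 1.31×0.56 = 11.3 V.
Saturation requires V_DS ≥ V_GS − V_t = 2.04 V; 11.3 ≥ 2.04 ✓.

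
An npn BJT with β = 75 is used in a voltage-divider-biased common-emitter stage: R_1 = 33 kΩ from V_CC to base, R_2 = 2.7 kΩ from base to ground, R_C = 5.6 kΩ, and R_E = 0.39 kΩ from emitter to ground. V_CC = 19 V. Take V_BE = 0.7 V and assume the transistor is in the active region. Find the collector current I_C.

I_C ≈ 1.7 mA

Thevenize the base divider: V_Th = V_CC·R_2/(R_1+R_2) = 19×2.7/35.7 = 1.44 V, R_Th = R_1‖R_2 = 2.5 kΩ.
Base-emitter loop: V_Th = I_B·R_Th + V_BE + (β+1)I_B·R_E, so I_B = (1.44 − 0.7) / (2.5 + 76×0.39) = 0.0229 mA.
I_C = β·I_B = 75×0.0229 = 1.72 mA, and I_E = (β+1)I_B = 1.74 mA.
V_CE = V_CC − I_C·R_C − I_E·R_E = 19 − 1.72×5.6 − 1.74×0.39 = 8.69 V.
V_CE = 8.69 V > 0.2 V confirms active-region operation.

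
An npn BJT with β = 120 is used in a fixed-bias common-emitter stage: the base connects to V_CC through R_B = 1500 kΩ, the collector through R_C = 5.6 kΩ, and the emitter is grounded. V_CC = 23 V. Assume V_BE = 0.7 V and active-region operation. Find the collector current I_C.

Base loop: V_CC = I_B·R_B + V_BE, so I_B = (23 − 0.7)/1500 kΩ = 0.0149 mA.
In the active region I_C = β·I_B = 120 × 0.0149 = 1.78 mA.
Collector loop: V_CE = V_CC − I_C·R_C = 23 − 1.78×5.6 = 13 V.
Since V_CE = 13 V > V_CE(sat) ≈ 0.2 V, the transistor is in the active region as assumed.

I_C ≈ 1.8 mA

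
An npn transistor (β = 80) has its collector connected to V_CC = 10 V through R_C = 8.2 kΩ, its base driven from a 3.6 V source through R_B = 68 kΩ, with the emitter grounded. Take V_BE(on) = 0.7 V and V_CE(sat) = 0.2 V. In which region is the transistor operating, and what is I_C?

Assume active: I_B = (3.6 − 0.7)/68 = 0.0426 mA, giving I_C = β·I_B = 3.41 mA.
But then V_CE = 10 − 3.41×8.2 = -18 V < V_CE(sat) = 0.2 V — impossible in the active region.
So the transistor is saturated. With V_CE = 0.2 V, I_C = (V_CC − 0.2)/R_C = 9.8/8.2 = 1.2 mA.
Check: β·I_B = 3.41 mA > I_C = 1.2 mA, confirming saturation.

saturation; I_C ≈ 1.2 mA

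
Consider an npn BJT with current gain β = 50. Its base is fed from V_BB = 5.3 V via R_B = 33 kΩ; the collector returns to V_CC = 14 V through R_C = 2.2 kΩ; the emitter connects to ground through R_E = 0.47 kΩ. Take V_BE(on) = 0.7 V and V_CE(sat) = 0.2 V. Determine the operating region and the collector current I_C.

Assume active. Base-emitter loop: I_B = (V_BB − V_BE)/(R_B + (β+1)R_E) = (5.3 − 0.7)/(33 + 51×0.47) = 0.0807 mA.
I_C = β·I_B = 50×0.0807 = 4.04 mA.
V_CE = V_CC − I_C·R_C − I_E·R_E = 14 − 4.04×2.2 − 4.12×0.47 = 3.18 V > V_CE(sat), so the active-region assumption holds.

active; I_C ≈ 4 mA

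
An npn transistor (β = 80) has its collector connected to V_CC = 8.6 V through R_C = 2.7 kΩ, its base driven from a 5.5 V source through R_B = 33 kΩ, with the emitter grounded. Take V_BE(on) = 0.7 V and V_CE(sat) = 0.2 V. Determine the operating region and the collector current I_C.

saturation; I_C ≈ 3.1 mA

Assume active: I_B = (5.5 − 0.7)/33 = 0.145 mA, giving I_C = β·I_B = 11.6 mA.
But then V_CE = 8.6 − 11.6×2.7 = -22.8 V < V_CE(sat) = 0.2 V — impossible in the active region.
So the transistor is saturated. With V_CE = 0.2 V, I_C = (V_CC − 0.2)/R_C = 8.4/2.7 = 3.11 mA.
Check: β·I_B = 11.6 mA > I_C = 3.11 mA, confirming saturation.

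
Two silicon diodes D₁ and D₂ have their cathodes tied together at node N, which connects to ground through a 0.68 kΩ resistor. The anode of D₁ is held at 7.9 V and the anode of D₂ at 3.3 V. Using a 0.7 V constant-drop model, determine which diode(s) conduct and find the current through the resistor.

Assume both conduct. Then node N would need to be at both 7.9−0.7 = 7.2 V and 3.3−0.7 = 2.6 V, which is impossible.
Assume only D₁ conducts: V_N = 7.9 − 0.7 = 7.2 V, so I_R = 7.2/0.68 = 10.6 mA.
Check D₂: its anode-to-cathode voltage is 3.3 − 7.2 = -3.9 V < 0.7 V, so it is off. The assumption is consistent.

Only D₁ conducts; I_R ≈ 11 mA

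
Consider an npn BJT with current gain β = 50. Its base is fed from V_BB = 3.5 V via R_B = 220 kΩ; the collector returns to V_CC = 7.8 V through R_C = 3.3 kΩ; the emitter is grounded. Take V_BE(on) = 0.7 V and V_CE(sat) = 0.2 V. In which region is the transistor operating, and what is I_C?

active; I_C ≈ 0.64 mA

Assume active. Base-emitter loop: I_B = (V_BB − V_BE)/R_B = (3.5 − 0.7)/220 = 0.0127 mA.
I_C = β·I_B = 50×0.0127 = 0.636 mA.
V_CE = V_CC − I_C·R_C = 7.8 − 0.636×3.3 = 5.7 V > V_CE(sat), so the active-region assumption holds.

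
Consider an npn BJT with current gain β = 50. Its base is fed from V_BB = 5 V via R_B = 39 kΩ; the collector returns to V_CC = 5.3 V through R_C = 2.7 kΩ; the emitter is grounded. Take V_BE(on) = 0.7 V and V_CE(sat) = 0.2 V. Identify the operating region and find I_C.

Assume active: I_B = (5 − 0.7)/39 = 0.11 mA, giving I_C = β·I_B = 5.51 mA.
But then V_CE = 5.3 − 5.51×2.7 = -9.58 V < V_CE(sat) = 0.2 V — impossible in the active region.
So the transistor is saturated. With V_CE = 0.2 V, I_C = (V_CC − 0.2)/R_C = 5.1/2.7 = 1.89 mA.
Check: β·I_B = 5.51 mA > I_C = 1.89 mA, confirming saturation.

saturation; I_C ≈ 1.9 mA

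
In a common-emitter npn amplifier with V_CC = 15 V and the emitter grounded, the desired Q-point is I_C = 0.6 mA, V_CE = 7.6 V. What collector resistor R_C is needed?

Collector loop: V_CC = I_C·R_C + V_CE.
R_C = (V_CC − V_CE)/I_C = (15 − 7.6)/0.6 = 12.3 kΩ.

R_C ≈ 12 kΩ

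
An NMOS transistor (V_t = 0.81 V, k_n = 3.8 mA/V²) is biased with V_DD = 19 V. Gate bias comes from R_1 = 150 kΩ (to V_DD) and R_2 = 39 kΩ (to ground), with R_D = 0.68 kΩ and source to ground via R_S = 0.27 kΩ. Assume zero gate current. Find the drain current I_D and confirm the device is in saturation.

I_D ≈ 5.3 mA

V_G = V_DD·R_2/(R_1+R_2) = 19×39/189 = 3.92 V.
Assume saturation: I_D = (k_n/2)(V_GS − V_t)² with V_GS = V_G − I_D·R_S = 3.92 − 0.27·I_D.
Substituting gives 0.139·I_D² − 4.19·I_D + 18.4 = 0, with roots I_D = 5.32 or 24.9 mA.
The root I_D = 24.9 mA gives V_GS = -2.81 V ≤ V_t, so take I_D = 5.32 mA.
Then V_GS = 2.48 V and V_DS = V_DD − I_D(R_D+R_S) = 19 − 5.32×0.95 = 13.9 V.
Saturation requires V_DS ≥ V_GS − V_t = 1.67 V; 13.9 ≥ 1.67 ✓.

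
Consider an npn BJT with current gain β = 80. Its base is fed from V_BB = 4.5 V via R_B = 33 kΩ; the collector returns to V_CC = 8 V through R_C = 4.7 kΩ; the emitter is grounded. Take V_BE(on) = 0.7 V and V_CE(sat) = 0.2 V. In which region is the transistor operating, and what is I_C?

Assume active: I_B = (4.5 − 0.7)/33 = 0.115 mA, giving I_C = β·I_B = 9.21 mA.
But then V_CE = 8 − 9.21×4.7 = -35.3 V < V_CE(sat) = 0.2 V — impossible in the active region.
So the transistor is saturated. With V_CE = 0.2 V, I_C = (V_CC − 0.2)/R_C = 7.8/4.7 = 1.66 mA.
Check: β·I_B = 9.21 mA > I_C = 1.66 mA, confirming saturation.

saturation; I_C ≈ 1.7 mA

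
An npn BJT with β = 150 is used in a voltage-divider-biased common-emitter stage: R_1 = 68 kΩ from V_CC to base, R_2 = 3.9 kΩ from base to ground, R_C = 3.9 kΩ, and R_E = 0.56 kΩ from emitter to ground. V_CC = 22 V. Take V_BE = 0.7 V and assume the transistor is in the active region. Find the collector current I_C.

I_C ≈ 0.84 mA

Thevenize the base divider: V_Th = V_CC·R_2/(R_1+R_2) = 22×3.9/71.9 = 1.19 V, R_Th = R_1‖R_2 = 3.69 kΩ.
Base-emitter loop: V_Th = I_B·R_Th + V_BE + (β+1)I_B·R_E, so I_B = (1.19 − 0.7) / (3.69 + 151×0.56) = 0.00559 mA.
I_C = β·I_B = 150×0.00559 = 0.839 mA, and I_E = (β+1)I_B = 0.844 mA.
V_CE = V_CC − I_C·R_C − I_E·R_E = 22 − 0.839×3.9 − 0.844×0.56 = 18.3 V.
V_CE = 18.3 V > 0.2 V confirms active-region operation.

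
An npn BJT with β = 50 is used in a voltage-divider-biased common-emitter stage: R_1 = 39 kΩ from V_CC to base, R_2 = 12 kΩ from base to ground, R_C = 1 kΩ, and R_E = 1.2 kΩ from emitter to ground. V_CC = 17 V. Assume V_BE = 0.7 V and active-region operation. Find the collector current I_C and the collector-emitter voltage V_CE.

Thevenize the base divider: V_Th = V_CC·R_2/(R_1+R_2) = 17×12/51 = 4 V, R_Th = R_1‖R_2 = 9.18 kΩ.
Base-emitter loop: V_Th = I_B·R_Th + V_BE + (β+1)I_B·R_E, so I_B = (4 − 0.7) / (9.18 + 51×1.2) = 0.0469 mA.
I_C = β·I_B = 50×0.0469 = 2.34 mA, and I_E = (β+1)I_B = 2.39 mA.
V_CE = V_CC − I_C·R_C − I_E·R_E = 17 − 2.34×1 − 2.39×1.2 = 11.8 V.
V_CE = 11.8 V > 0.2 V confirms active-region operation.

I_C ≈ 2.3 mA, V_CE ≈ 12 V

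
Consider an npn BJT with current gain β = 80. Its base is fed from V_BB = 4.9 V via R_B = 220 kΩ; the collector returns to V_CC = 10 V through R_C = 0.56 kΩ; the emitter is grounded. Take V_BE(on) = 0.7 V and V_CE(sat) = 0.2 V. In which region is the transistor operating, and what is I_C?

active; I_C ≈ 1.5 mA

Assume active. Base-emitter loop: I_B = (V_BB − V_BE)/R_B = (4.9 − 0.7)/220 = 0.0191 mA.
I_C = β·I_B = 80×0.0191 = 1.53 mA.
V_CE = V_CC − I_C·R_C = 10 − 1.53×0.56 = 9.14 V > V_CE(sat), so the active-region assumption holds.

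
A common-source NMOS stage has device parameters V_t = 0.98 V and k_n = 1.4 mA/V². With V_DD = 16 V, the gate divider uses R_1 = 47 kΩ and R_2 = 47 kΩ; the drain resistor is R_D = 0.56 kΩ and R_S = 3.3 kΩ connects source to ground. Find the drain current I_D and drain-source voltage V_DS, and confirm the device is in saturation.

V_G = V_DD·R_2/(R_1+R_2) = 16×47/94 = 8 V.
Assume saturation: I_D = (k_n/2)(V_GS − V_t)² with V_GS = V_G − I_D·R_S = 8 − 3.3·I_D.
Substituting gives 7.62·I_D² − 33.4·I_D + 34.5 = 0, with roots I_D = 1.66 or 2.73 mA.
The root I_D = 2.73 mA gives V_GS = -0.993 V ≤ V_t, so take I_D = 1.66 mA.
Then V_GS = 2.52 V and V_DS = V_DD − I_D(R_D+R_S) = 16 − 1.66×3.86 = 9.59 V.
Saturation requires V_DS ≥ V_GS − V_t = 1.54 V; 9.59 ≥ 1.54 ✓.

I_D ≈ 1.7 mA, V_DS ≈ 9.6 V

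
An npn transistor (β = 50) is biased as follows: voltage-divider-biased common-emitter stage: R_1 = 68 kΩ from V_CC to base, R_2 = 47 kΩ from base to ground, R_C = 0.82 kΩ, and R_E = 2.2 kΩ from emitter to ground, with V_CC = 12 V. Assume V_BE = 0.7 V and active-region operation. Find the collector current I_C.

Thevenize the base divider: V_Th = V_CC·R_2/(R_1+R_2) = 12×47/115 = 4.9 V, R_Th = R_1‖R_2 = 27.8 kΩ.
Base-emitter loop: V_Th = I_B·R_Th + V_BE + (β+1)I_B·R_E, so I_B = (4.9 − 0.7) / (27.8 + 51×2.2) = 0.03 mA.
I_C = β·I_B = 50×0.03 = 1.5 mA, and I_E = (β+1)I_B = 1.53 mA.
V_CE = V_CC − I_C·R_C − I_E·R_E = 12 − 1.5×0.82 − 1.53×2.2 = 7.4 V.
V_CE = 7.4 V > 0.2 V confirms active-region operation.

I_C ≈ 1.5 mA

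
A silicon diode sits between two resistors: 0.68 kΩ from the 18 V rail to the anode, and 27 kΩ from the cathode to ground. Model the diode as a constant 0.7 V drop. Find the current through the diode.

I ≈ 0.62 mA

The two resistors are in series with the diode, so KVL gives 18 = I·0.68 + 0.7 + I·27.
I = (18 − 0.7) / (0.68 + 27) kΩ = 17.3 / 27.7 = 0.625 mA.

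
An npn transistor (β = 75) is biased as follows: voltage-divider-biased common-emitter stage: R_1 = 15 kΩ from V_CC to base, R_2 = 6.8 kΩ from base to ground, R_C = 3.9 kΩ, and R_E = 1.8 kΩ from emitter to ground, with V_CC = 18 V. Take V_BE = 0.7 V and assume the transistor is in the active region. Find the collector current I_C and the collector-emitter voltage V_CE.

Thevenize the base divider: V_Th = V_CC·R_2/(R_1+R_2) = 18×6.8/21.8 = 5.61 V, R_Th = R_1‖R_2 = 4.68 kΩ.
Base-emitter loop: V_Th = I_B·R_Th + V_BE + (β+1)I_B·R_E, so I_B = (5.61 − 0.7) / (4.68 + 76×1.8) = 0.0347 mA.
I_C = β·I_B = 75×0.0347 = 2.61 mA, and I_E = (β+1)I_B = 2.64 mA.
V_CE = V_CC − I_C·R_C − I_E·R_E = 18 − 2.61×3.9 − 2.64×1.8 = 3.09 V.
V_CE = 3.09 V > 0.2 V confirms active-region operation.

I_C ≈ 2.6 mA, V_CE ≈ 3.1 V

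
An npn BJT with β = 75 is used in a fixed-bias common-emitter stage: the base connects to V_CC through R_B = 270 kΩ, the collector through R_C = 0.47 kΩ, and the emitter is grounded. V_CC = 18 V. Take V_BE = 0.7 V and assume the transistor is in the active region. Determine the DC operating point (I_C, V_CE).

I_C ≈ 4.8 mA, V_CE ≈ 16 V

Base loop: V_CC = I_B·R_B + V_BE, so I_B = (18 − 0.7)/270 kΩ = 0.0641 mA.
In the active region I_C = β·I_B = 75 × 0.0641 = 4.81 mA.
Collector loop: V_CE = V_CC − I_C·R_C = 18 − 4.81×0.47 = 15.7 V.
Since V_CE = 15.7 V > V_CE(sat) ≈ 0.2 V, the transistor is in the active region as assumed.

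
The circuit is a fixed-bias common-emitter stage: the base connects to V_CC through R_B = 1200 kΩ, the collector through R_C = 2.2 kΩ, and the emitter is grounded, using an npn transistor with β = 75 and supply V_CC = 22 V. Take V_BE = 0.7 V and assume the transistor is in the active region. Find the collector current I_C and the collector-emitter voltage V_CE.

Base loop: V_CC = I_B·R_B + V_BE, so I_B = (22 − 0.7)/1200 kΩ = 0.0178 mA.
In the active region I_C = β·I_B = 75 × 0.0178 = 1.33 mA.
Collector loop: V_CE = V_CC − I_C·R_C = 22 − 1.33×2.2 = 19.1 V.
Since V_CE = 19.1 V > V_CE(sat) ≈ 0.2 V, the transistor is in the active region as assumed.

I_C ≈ 1.3 mA, V_CE ≈ 19 V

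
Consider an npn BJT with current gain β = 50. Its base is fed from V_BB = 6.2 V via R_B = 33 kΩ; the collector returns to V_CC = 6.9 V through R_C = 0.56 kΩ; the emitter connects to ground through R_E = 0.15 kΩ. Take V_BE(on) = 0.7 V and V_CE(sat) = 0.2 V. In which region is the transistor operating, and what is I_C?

active; I_C ≈ 6.8 mA

Assume active. Base-emitter loop: I_B = (V_BB − V_BE)/(R_B + (β+1)R_E) = (6.2 − 0.7)/(33 + 51×0.15) = 0.135 mA.
I_C = β·I_B = 50×0.135 = 6.77 mA.
V_CE = V_CC − I_C·R_C − I_E·R_E = 6.9 − 6.77×0.56 − 6.9×0.15 = 2.08 V > V_CE(sat), so the active-region assumption holds.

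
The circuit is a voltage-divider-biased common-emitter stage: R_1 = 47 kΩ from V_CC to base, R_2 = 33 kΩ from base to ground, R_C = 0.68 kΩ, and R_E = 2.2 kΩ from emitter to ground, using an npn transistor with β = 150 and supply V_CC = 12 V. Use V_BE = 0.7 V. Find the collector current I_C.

I_C ≈ 1.8 mA

Thevenize the base divider: V_Th = V_CC·R_2/(R_1+R_2) = 12×33/80 = 4.95 V, R_Th = R_1‖R_2 = 19.4 kΩ.
Base-emitter loop: V_Th = I_B·R_Th + V_BE + (β+1)I_B·R_E, so I_B = (4.95 − 0.7) / (19.4 + 151×2.2) = 0.0121 mA.
I_C = β·I_B = 150×0.0121 = 1.81 mA, and I_E = (β+1)I_B = 1.83 mA.
V_CE = V_CC − I_C·R_C − I_E·R_E = 12 − 1.81×0.68 − 1.83×2.2 = 6.75 V.
V_CE = 6.75 V > 0.2 V confirms active-region operation.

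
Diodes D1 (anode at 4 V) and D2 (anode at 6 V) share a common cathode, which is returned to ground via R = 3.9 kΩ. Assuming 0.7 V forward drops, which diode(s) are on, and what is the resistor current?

Assume both conduct. Then node N would need to be at both 4−0.7 = 3.3 V and 6−0.7 = 5.3 V, which is impossible.
Assume only D2 conducts: V_N = 6 − 0.7 = 5.3 V, so I_R = 5.3/3.9 = 1.36 mA.
Check D1: its anode-to-cathode voltage is 4 − 5.3 = -1.3 V < 0.7 V, so it is off. The assumption is consistent.

Only D2 conducts; I_R ≈ 1.4 mA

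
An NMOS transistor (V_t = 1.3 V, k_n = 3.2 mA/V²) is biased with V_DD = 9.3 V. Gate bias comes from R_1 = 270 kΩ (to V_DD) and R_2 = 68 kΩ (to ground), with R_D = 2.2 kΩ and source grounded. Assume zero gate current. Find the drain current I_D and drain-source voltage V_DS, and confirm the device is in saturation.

V_G = V_DD·R_2/(R_1+R_2) = 9.3×68/338 = 1.87 V. With the source grounded, V_GS = V_G = 1.87 V.
Assume saturation: I_D = (k_n/2)(V_GS − V_t)² = (3.2/2)×(1.87 − 1.3)² = 1.6×0.571² = 0.522 mA.
V_DS = V_DD − I_D·R_D = 9.3 − 0.522×2.2 = 8.15 V.
Saturation requires V_DS ≥ V_GS − V_t = 0.571 V; 8.15 ≥ 0.571 ✓.

I_D ≈ 0.52 mA, V_DS ≈ 8.2 V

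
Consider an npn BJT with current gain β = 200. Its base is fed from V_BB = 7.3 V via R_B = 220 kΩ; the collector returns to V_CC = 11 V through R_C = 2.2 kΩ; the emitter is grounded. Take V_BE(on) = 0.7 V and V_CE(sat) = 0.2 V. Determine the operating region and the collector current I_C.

saturation; I_C ≈ 4.9 mA

Assume active: I_B = (7.3 − 0.7)/220 = 0.03 mA, giving I_C = β·I_B = 6 mA.
But then V_CE = 11 − 6×2.2 = -2.2 V < V_CE(sat) = 0.2 V — impossible in the active region.
So the transistor is saturated. With V_CE = 0.2 V, I_C = (V_CC − 0.2)/R_C = 10.8/2.2 = 4.91 mA.
Check: β·I_B = 6 mA > I_C = 4.91 mA, confirming saturation.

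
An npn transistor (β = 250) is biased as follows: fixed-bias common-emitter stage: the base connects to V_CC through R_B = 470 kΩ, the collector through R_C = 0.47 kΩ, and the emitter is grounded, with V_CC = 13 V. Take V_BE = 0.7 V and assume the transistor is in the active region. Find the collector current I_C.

I_C ≈ 6.5 mA

Base loop: V_CC = I_B·R_B + V_BE, so I_B = (13 − 0.7)/470 kΩ = 0.0262 mA.
In the active region I_C = β·I_B = 250 × 0.0262 = 6.54 mA.
Collector loop: V_CE = V_CC − I_C·R_C = 13 − 6.54×0.47 = 9.93 V.
Since V_CE = 9.93 V > V_CE(sat) ≈ 0.2 V, the transistor is in the active region as assumed.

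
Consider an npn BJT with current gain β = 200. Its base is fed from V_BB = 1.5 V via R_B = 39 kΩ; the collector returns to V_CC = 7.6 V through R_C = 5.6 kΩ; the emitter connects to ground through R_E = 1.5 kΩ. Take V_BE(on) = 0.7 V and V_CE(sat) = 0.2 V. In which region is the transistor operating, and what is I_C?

active; I_C ≈ 0.47 mA

Assume active. Base-emitter loop: I_B = (V_BB − V_BE)/(R_B + (β+1)R_E) = (1.5 − 0.7)/(39 + 201×1.5) = 0.00235 mA.
I_C = β·I_B = 200×0.00235 = 0.47 mA.
V_CE = V_CC − I_C·R_C − I_E·R_E = 7.6 − 0.47×5.6 − 0.472×1.5 = 4.26 V > V_CE(sat), so the active-region assumption holds.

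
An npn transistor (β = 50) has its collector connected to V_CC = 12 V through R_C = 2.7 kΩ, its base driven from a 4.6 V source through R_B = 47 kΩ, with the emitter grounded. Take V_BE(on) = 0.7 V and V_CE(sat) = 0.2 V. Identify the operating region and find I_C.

Assume active. Base-emitter loop: I_B = (V_BB − V_BE)/R_B = (4.6 − 0.7)/47 = 0.083 mA.
I_C = β·I_B = 50×0.083 = 4.15 mA.
V_CE = V_CC − I_C·R_C = 12 − 4.15×2.7 = 0.798 V > V_CE(sat), so the active-region assumption holds.

active; I_C ≈ 4.1 mA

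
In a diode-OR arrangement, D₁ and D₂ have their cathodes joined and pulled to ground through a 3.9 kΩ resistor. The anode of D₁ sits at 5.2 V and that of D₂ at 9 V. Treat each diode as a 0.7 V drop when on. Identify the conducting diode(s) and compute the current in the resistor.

Only D₂ conducts; I_R ≈ 2.1 mA

Assume both conduct. Then node N would need to be at both 5.2−0.7 = 4.5 V and 9−0.7 = 8.3 V, which is impossible.
Assume only D₂ conducts: V_N = 9 − 0.7 = 8.3 V, so I_R = 8.3/3.9 = 2.13 mA.
Check D₁: its anode-to-cathode voltage is 5.2 − 8.3 = -3.1 V < 0.7 V, so it is off. The assumption is consistent.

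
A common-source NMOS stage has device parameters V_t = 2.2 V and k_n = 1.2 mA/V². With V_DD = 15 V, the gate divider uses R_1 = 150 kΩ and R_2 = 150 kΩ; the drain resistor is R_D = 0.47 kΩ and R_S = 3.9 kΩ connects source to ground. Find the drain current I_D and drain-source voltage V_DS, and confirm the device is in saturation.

V_G = V_DD·R_2/(R_1+R_2) = 15×150/300 = 7.5 V.
Assume saturation: I_D = (k_n/2)(V_GS − V_t)² with V_GS = V_G − I_D·R_S = 7.5 − 3.9·I_D.
Substituting gives 9.13·I_D² − 25.8·I_D + 16.9 = 0, with roots I_D = 1.02 or 1.8 mA.
The root I_D = 1.8 mA gives V_GS = 0.466 V ≤ V_t, so take I_D = 1.02 mA.
Then V_GS = 3.51 V and V_DS = V_DD − I_D(R_D+R_S) = 15 − 1.02×4.37 = 10.5 V.
Saturation requires V_DS ≥ V_GS − V_t = 1.31 V; 10.5 ≥ 1.31 ✓.

I_D ≈ 1 mA, V_DS ≈ 11 V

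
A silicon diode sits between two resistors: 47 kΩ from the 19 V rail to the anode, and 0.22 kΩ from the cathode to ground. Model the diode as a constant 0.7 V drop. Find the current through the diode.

The two resistors are in series with the diode, so KVL gives 19 = I·47 + 0.7 + I·0.22.
I = (19 − 0.7) / (47 + 0.22) kΩ = 18.3 / 47.2 = 0.388 mA.

I ≈ 0.39 mA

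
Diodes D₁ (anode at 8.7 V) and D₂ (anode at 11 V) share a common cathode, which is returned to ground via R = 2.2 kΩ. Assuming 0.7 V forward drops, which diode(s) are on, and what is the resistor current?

Assume both conduct. Then node N would need to be at both 8.7−0.7 = 8 V and 11−0.7 = 10.3 V, which is impossible.
Assume only D₂ conducts: V_N = 11 − 0.7 = 10.3 V, so I_R = 10.3/2.2 = 4.68 mA.
Check D₁: its anode-to-cathode voltage is 8.7 − 10.3 = -1.6 V < 0.7 V, so it is off. The assumption is consistent.

Only D₂ conducts; I_R ≈ 4.7 mA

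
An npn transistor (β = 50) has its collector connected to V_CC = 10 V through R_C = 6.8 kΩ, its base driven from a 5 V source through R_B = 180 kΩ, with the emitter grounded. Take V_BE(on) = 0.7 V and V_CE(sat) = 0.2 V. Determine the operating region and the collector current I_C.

active; I_C ≈ 1.2 mA

Assume active. Base-emitter loop: I_B = (V_BB − V_BE)/R_B = (5 − 0.7)/180 = 0.0239 mA.
I_C = β·I_B = 50×0.0239 = 1.19 mA.
V_CE = V_CC − I_C·R_C = 10 − 1.19×6.8 = 1.88 V > V_CE(sat), so the active-region assumption holds.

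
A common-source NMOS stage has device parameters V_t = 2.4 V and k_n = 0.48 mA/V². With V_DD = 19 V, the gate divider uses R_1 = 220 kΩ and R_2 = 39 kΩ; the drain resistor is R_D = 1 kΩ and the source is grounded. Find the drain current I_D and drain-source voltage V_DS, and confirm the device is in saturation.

V_G = V_DD·R_2/(R_1+R_2) = 19×39/259 = 2.86 V. With the source grounded, V_GS = V_G = 2.86 V.
Assume saturation: I_D = (k_n/2)(V_GS − V_t)² = (0.48/2)×(2.86 − 2.4)² = 0.24×0.461² = 0.051 mA.
V_DS = V_DD − I_D·R_D = 19 − 0.051×1 = 18.9 V.
Saturation requires V_DS ≥ V_GS − V_t = 0.461 V; 18.9 ≥ 0.461 ✓.

I_D ≈ 0.051 mA, V_DS ≈ 19 V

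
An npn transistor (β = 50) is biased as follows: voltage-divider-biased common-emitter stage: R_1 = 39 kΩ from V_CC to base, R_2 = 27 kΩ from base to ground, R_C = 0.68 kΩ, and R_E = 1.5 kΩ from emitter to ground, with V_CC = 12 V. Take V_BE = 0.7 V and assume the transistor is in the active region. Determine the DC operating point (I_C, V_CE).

I_C ≈ 2.3 mA, V_CE ≈ 7 V

Thevenize the base divider: V_Th = V_CC·R_2/(R_1+R_2) = 12×27/66 = 4.91 V, R_Th = R_1‖R_2 = 16 kΩ.
Base-emitter loop: V_Th = I_B·R_Th + V_BE + (β+1)I_B·R_E, so I_B = (4.91 − 0.7) / (16 + 51×1.5) = 0.0455 mA.
I_C = β·I_B = 50×0.0455 = 2.28 mA, and I_E = (β+1)I_B = 2.32 mA.
V_CE = V_CC − I_C·R_C − I_E·R_E = 12 − 2.28×0.68 − 2.32×1.5 = 6.97 V.
V_CE = 6.97 V > 0.2 V confirms active-region operation.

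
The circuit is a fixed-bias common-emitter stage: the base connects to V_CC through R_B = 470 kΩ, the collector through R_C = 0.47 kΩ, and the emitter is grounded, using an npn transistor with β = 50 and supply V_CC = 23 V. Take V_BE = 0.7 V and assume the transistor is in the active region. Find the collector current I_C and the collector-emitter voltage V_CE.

Base loop: V_CC = I_B·R_B + V_BE, so I_B = (23 − 0.7)/470 kΩ = 0.0474 mA.
In the active region I_C = β·I_B = 50 × 0.0474 = 2.37 mA.
Collector loop: V_CE = V_CC − I_C·R_C = 23 − 2.37×0.47 = 21.9 V.
Since V_CE = 21.9 V > V_CE(sat) ≈ 0.2 V, the transistor is in the active region as assumed.

I_C ≈ 2.4 mA, V_CE ≈ 22 V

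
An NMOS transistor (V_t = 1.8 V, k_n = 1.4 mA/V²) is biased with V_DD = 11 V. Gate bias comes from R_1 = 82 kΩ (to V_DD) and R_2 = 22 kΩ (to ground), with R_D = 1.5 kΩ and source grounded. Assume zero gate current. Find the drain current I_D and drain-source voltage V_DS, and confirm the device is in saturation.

V_G = V_DD·R_2/(R_1+R_2) = 11×22/104 = 2.33 V. With the source grounded, V_GS = V_G = 2.33 V.
Assume saturation: I_D = (k_n/2)(V_GS − V_t)² = (1.4/2)×(2.33 − 1.8)² = 0.7×0.527² = 0.194 mA.
V_DS = V_DD − I_D·R_D = 11 − 0.194×1.5 = 10.7 V.
Saturation requires V_DS ≥ V_GS − V_t = 0.527 V; 10.7 ≥ 0.527 ✓.

I_D ≈ 0.19 mA, V_DS ≈ 11 V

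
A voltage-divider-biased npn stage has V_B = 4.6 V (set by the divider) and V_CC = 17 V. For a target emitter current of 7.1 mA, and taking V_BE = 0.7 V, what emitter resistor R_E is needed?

R_E ≈ 0.55 kΩ

V_E = V_B − V_BE = 4.6 − 0.7 = 3.9 V.
R_E = V_E / I_E = 3.9 / 7.1 = 0.549 kΩ.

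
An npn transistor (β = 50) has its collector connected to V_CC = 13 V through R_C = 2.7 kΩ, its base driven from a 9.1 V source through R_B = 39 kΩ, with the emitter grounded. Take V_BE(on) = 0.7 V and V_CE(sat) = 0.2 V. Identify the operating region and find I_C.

saturation; I_C ≈ 4.7 mA

Assume active: I_B = (9.1 − 0.7)/39 = 0.215 mA, giving I_C = β·I_B = 10.8 mA.
But then V_CE = 13 − 10.8×2.7 = -16.1 V < V_CE(sat) = 0.2 V — impossible in the active region.
So the transistor is saturated. With V_CE = 0.2 V, I_C = (V_CC − 0.2)/R_C = 12.8/2.7 = 4.74 mA.
Check: β·I_B = 10.8 mA > I_C = 4.74 mA, confirming saturation.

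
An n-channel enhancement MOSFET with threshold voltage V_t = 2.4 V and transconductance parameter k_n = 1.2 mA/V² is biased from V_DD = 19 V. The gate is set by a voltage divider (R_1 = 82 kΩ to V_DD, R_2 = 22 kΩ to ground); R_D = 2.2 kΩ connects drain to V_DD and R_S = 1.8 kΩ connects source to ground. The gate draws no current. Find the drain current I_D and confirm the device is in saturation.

V_G = V_DD·R_2/(R_1+R_2) = 19×22/104 = 4.02 V.
Assume saturation: I_D = (k_n/2)(V_GS − V_t)² with V_GS = V_G − I_D·R_S = 4.02 − 1.8·I_D.
Substituting gives 1.94·I_D² − 4.5·I_D + 1.57 = 0, with roots I_D = 0.43 or 1.88 mA.
The root I_D = 1.88 mA gives V_GS = 0.628 V ≤ V_t, so take I_D = 0.43 mA.
Then V_GS = 3.25 V and V_DS = V_DD − I_D(R_D+R_S) = 19 − 0.43×4 = 17.3 V.
Saturation requires V_DS ≥ V_GS − V_t = 0.846 V; 17.3 ≥ 0.846 ✓.

I_D ≈ 0.43 mA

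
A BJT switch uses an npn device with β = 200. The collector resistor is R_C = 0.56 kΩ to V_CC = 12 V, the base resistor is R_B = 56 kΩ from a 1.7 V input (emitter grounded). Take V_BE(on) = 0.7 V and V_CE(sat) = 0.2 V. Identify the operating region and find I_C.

Assume active. Base-emitter loop: I_B = (V_BB − V_BE)/R_B = (1.7 − 0.7)/56 = 0.0179 mA.
I_C = β·I_B = 200×0.0179 = 3.57 mA.
V_CE = V_CC − I_C·R_C = 12 − 3.57×0.56 = 10 V > V_CE(sat), so the active-region assumption holds.

active; I_C ≈ 3.6 mA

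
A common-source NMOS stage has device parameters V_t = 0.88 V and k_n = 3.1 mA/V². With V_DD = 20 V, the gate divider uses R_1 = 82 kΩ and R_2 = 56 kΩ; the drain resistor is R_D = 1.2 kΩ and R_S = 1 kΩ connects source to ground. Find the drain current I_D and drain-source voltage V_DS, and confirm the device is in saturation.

V_G = V_DD·R_2/(R_1+R_2) = 20×56/138 = 8.12 V.
Assume saturation: I_D = (k_n/2)(V_GS − V_t)² with V_GS = V_G − I_D·R_S = 8.12 − 1·I_D.
Substituting gives 1.55·I_D² − 23.4·I_D + 81.2 = 0, with roots I_D = 5.37 or 9.74 mA.
The root I_D = 9.74 mA gives V_GS = -1.63 V ≤ V_t, so take I_D = 5.37 mA.
Then V_GS = 2.74 V and V_DS = V_DD − I_D(R_D+R_S) = 20 − 5.37×2.2 = 8.18 V.
Saturation requires V_DS ≥ V_GS − V_t = 1.86 V; 8.18 ≥ 1.86 ✓.

I_D ≈ 5.4 mA, V_DS ≈ 8.2 V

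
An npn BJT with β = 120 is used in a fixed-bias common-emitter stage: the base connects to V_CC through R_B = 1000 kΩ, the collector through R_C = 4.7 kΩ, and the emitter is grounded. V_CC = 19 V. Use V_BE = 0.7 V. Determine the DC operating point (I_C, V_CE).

I_C ≈ 2.2 mA, V_CE ≈ 8.7 V

Base loop: V_CC = I_B·R_B + V_BE, so I_B = (19 − 0.7)/1000 kΩ = 0.0183 mA.
In the active region I_C = β·I_B = 120 × 0.0183 = 2.2 mA.
Collector loop: V_CE = V_CC − I_C·R_C = 19 − 2.2×4.7 = 8.68 V.
Since V_CE = 8.68 V > V_CE(sat) ≈ 0.2 V, the transistor is in the active region as assumed.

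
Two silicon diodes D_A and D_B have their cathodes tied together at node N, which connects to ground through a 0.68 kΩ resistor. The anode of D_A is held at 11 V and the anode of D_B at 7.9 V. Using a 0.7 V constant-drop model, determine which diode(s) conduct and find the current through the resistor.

Only D_A conducts; I_R ≈ 15 mA

Assume both conduct. Then node N would need to be at both 11−0.7 = 10.3 V and 7.9−0.7 = 7.2 V, which is impossible.
Assume only D_A conducts: V_N = 11 − 0.7 = 10.3 V, so I_R = 10.3/0.68 = 15.1 mA.
Check D_B: its anode-to-cathode voltage is 7.9 − 10.3 = -2.4 V < 0.7 V, so it is off. The assumption is consistent.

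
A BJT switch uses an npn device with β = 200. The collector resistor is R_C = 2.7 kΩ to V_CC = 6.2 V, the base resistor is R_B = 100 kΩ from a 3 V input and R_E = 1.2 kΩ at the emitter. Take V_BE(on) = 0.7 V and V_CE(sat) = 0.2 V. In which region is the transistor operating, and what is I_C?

Assume active. Base-emitter loop: I_B = (V_BB − V_BE)/(R_B + (β+1)R_E) = (3 − 0.7)/(100 + 201×1.2) = 0.00674 mA.
I_C = β·I_B = 200×0.00674 = 1.35 mA.
V_CE = V_CC − I_C·R_C − I_E·R_E = 6.2 − 1.35×2.7 − 1.35×1.2 = 0.934 V > V_CE(sat), so the active-region assumption holds.

active; I_C ≈ 1.3 mA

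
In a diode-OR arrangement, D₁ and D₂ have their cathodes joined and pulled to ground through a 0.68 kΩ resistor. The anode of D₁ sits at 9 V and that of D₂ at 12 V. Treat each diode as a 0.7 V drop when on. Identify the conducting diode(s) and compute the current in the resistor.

Assume both conduct. Then node N would need to be at both 9−0.7 = 8.3 V and 12−0.7 = 11.3 V, which is impossible.
Assume only D₂ conducts: V_N = 12 − 0.7 = 11.3 V, so I_R = 11.3/0.68 = 16.6 mA.
Check D₁: its anode-to-cathode voltage is 9 − 11.3 = -2.3 V < 0.7 V, so it is off. The assumption is consistent.

Only D₂ conducts; I_R ≈ 17 mA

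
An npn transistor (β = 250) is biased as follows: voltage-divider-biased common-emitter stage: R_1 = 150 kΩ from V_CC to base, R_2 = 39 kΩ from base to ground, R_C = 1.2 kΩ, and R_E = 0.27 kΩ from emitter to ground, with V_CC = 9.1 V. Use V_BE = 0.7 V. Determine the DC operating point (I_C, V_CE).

Thevenize the base divider: V_Th = V_CC·R_2/(R_1+R_2) = 9.1×39/189 = 1.88 V, R_Th = R_1‖R_2 = 31 kΩ.
Base-emitter loop: V_Th = I_B·R_Th + V_BE + (β+1)I_B·R_E, so I_B = (1.88 − 0.7) / (31 + 251×0.27) = 0.0119 mA.
I_C = β·I_B = 250×0.0119 = 2.98 mA, and I_E = (β+1)I_B = 2.99 mA.
V_CE = V_CC − I_C·R_C − I_E·R_E = 9.1 − 2.98×1.2 − 2.99×0.27 = 4.71 V.
V_CE = 4.71 V > 0.2 V confirms active-region operation.

I_C ≈ 3 mA, V_CE ≈ 4.7 V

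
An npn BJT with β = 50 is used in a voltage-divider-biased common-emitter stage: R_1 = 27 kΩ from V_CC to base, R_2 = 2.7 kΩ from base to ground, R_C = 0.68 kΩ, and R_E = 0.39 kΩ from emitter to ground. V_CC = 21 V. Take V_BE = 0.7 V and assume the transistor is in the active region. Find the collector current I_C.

Thevenize the base divider: V_Th = V_CC·R_2/(R_1+R_2) = 21×2.7/29.7 = 1.91 V, R_Th = R_1‖R_2 = 2.45 kΩ.
Base-emitter loop: V_Th = I_B·R_Th + V_BE + (β+1)I_B·R_E, so I_B = (1.91 − 0.7) / (2.45 + 51×0.39) = 0.0541 mA.
I_C = β·I_B = 50×0.0541 = 2.71 mA, and I_E = (β+1)I_B = 2.76 mA.
V_CE = V_CC − I_C·R_C − I_E·R_E = 21 − 2.71×0.68 − 2.76×0.39 = 18.1 V.
V_CE = 18.1 V > 0.2 V confirms active-region operation.

I_C ≈ 2.7 mA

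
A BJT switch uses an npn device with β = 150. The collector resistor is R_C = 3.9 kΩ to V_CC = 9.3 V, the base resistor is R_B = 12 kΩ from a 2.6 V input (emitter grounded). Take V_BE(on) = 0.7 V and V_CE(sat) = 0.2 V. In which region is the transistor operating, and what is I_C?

saturation; I_C ≈ 2.3 mA

Assume active: I_B = (2.6 − 0.7)/12 = 0.158 mA, giving I_C = β·I_B = 23.8 mA.
But then V_CE = 9.3 − 23.8×3.9 = -83.3 V < V_CE(sat) = 0.2 V — impossible in the active region.
So the transistor is saturated. With V_CE = 0.2 V, I_C = (V_CC − 0.2)/R_C = 9.1/3.9 = 2.33 mA.
Check: β·I_B = 23.8 mA > I_C = 2.33 mA, confirming saturation.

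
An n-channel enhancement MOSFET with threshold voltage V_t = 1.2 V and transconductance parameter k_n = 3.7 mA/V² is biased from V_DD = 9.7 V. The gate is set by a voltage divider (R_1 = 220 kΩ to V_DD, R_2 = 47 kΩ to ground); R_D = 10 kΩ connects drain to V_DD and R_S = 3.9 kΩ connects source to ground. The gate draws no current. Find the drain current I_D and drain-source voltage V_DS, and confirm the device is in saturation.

V_G = V_DD·R_2/(R_1+R_2) = 9.7×47/267 = 1.71 V.
Assume saturation: I_D = (k_n/2)(V_GS − V_t)² with V_GS = V_G − I_D·R_S = 1.71 − 3.9·I_D.
Substituting gives 28.1·I_D² − 8.32·I_D + 0.476 = 0, with roots I_D = 0.0776 or 0.218 mA.
The root I_D = 0.218 mA gives V_GS = 0.857 V ≤ V_t, so take I_D = 0.0776 mA.
Then V_GS = 1.4 V and V_DS = V_DD − I_D(R_D+R_S) = 9.7 − 0.0776×13.9 = 8.62 V.
Saturation requires V_DS ≥ V_GS − V_t = 0.205 V; 8.62 ≥ 0.205 ✓.

I_D ≈ 0.078 mA, V_DS ≈ 8.6 V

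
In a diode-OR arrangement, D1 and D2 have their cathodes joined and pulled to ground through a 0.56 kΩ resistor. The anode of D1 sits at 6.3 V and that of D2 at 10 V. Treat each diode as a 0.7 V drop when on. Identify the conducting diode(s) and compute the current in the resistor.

Only D2 conducts; I_R ≈ 17 mA

Assume both conduct. Then node N would need to be at both 6.3−0.7 = 5.6 V and 10−0.7 = 9.3 V, which is impossible.
Assume only D2 conducts: V_N = 10 − 0.7 = 9.3 V, so I_R = 9.3/0.56 = 16.6 mA.
Check D1: its anode-to-cathode voltage is 6.3 − 9.3 = -3 V < 0.7 V, so it is off. The assumption is consistent.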